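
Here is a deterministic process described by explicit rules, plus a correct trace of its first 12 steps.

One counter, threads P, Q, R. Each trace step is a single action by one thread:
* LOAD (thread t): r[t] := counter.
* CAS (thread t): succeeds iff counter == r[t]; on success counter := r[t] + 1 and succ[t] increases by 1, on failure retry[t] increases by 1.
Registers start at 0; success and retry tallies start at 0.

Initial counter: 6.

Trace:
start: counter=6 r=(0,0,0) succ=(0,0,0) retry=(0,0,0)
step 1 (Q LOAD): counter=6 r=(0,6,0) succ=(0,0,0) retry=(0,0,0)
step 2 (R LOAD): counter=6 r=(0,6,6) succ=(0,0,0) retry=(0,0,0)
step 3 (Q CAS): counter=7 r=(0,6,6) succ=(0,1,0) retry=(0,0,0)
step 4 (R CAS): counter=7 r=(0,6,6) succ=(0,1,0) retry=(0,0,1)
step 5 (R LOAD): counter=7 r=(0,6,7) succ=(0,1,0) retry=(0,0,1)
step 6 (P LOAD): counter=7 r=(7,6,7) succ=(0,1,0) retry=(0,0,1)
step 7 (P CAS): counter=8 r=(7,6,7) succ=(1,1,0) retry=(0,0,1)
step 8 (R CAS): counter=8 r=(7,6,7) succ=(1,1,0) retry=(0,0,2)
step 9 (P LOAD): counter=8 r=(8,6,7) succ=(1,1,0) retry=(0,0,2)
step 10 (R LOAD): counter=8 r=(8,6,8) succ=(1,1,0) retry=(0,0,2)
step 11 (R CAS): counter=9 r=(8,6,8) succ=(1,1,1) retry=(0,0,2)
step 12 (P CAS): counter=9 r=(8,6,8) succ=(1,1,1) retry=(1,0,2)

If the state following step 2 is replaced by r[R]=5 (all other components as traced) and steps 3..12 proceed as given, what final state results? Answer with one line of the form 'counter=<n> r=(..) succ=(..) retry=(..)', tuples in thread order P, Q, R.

state after step 2 := counter=6 r=(0,6,5) succ=(0,0,0) retry=(0,0,0)
step 3 (Q CAS): counter=7 r=(0,6,5) succ=(0,1,0) retry=(0,0,0)
step 4 (R CAS): counter=7 r=(0,6,5) succ=(0,1,0) retry=(0,0,1)
step 5 (R LOAD): counter=7 r=(0,6,7) succ=(0,1,0) retry=(0,0,1)
step 6 (P LOAD): counter=7 r=(7,6,7) succ=(0,1,0) retry=(0,0,1)
step 7 (P CAS): counter=8 r=(7,6,7) succ=(1,1,0) retry=(0,0,1)
step 8 (R CAS): counter=8 r=(7,6,7) succ=(1,1,0) retry=(0,0,2)
step 9 (P LOAD): counter=8 r=(8,6,7) succ=(1,1,0) retry=(0,0,2)
step 10 (R LOAD): counter=8 r=(8,6,8) succ=(1,1,0) retry=(0,0,2)
step 11 (R CAS): counter=9 r=(8,6,8) succ=(1,1,1) retry=(0,0,2)
step 12 (P CAS): counter=9 r=(8,6,8) succ=(1,1,1) retry=(1,0,2)

counter=9 r=(8,6,8) succ=(1,1,1) retry=(1,0,2)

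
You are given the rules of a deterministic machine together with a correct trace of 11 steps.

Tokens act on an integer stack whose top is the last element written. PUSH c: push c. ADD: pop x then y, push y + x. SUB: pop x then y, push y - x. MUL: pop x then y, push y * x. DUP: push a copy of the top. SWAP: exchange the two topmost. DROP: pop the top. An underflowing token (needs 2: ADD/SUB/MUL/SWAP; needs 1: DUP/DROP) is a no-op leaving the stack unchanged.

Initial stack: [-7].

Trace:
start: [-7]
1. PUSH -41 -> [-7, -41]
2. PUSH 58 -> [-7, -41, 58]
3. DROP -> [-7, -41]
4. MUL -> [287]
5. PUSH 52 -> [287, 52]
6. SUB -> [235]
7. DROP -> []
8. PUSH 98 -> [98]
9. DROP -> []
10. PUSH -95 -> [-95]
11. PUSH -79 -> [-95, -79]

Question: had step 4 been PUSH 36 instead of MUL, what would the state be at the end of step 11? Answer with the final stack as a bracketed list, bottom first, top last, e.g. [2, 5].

[-7, -41, -95, -79]

(re-executing from step 4 with the substitution; state before step 4: [-7, -41])
4. PUSH 36 -> [-7, -41, 36]
5. PUSH 52 -> [-7, -41, 36, 52]
6. SUB -> [-7, -41, -16]
7. DROP -> [-7, -41]
8. PUSH 98 -> [-7, -41, 98]
9. DROP -> [-7, -41]
10. PUSH -95 -> [-7, -41, -95]
11. PUSH -79 -> [-7, -41, -95, -79]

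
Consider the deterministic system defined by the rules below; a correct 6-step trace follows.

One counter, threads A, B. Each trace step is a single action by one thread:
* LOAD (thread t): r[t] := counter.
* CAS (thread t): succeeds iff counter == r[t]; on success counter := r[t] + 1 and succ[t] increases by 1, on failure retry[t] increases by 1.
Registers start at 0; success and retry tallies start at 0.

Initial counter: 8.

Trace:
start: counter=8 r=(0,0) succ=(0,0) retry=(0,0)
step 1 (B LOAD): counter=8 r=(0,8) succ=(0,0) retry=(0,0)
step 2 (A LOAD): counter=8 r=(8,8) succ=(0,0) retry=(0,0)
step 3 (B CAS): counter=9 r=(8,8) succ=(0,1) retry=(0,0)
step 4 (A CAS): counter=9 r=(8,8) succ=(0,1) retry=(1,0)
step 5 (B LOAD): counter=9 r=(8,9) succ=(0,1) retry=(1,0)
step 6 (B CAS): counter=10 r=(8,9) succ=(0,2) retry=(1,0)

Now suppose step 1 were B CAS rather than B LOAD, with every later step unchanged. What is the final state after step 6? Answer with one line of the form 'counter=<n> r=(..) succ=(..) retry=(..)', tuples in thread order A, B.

(re-executing from step 1 with the substitution; state before step 1: counter=8 r=(0,0) succ=(0,0) retry=(0,0))
step 1 (B CAS): counter=8 r=(0,0) succ=(0,0) retry=(0,1)
step 2 (A LOAD): counter=8 r=(8,0) succ=(0,0) retry=(0,1)
step 3 (B CAS): counter=8 r=(8,0) succ=(0,0) retry=(0,2)
step 4 (A CAS): counter=9 r=(8,0) succ=(1,0) retry=(0,2)
step 5 (B LOAD): counter=9 r=(8,9) succ=(1,0) retry=(0,2)
step 6 (B CAS): counter=10 r=(8,9) succ=(1,1) retry=(0,2)

counter=10 r=(8,9) succ=(1,1) retry=(0,2)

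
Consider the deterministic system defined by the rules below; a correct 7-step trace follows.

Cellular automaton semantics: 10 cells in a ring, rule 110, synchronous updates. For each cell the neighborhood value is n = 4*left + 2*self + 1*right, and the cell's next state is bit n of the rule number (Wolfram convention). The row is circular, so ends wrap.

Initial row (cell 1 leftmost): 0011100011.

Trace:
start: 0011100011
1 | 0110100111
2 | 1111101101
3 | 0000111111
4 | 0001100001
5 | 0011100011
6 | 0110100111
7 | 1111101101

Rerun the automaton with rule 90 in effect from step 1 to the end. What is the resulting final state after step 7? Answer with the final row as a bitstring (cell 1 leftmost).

1110110111

(re-executing steps 1..7 under rule 90; state before step 1: 0011100011)
1 | 1110110111
2 | 0010110100
3 | 0100110010
4 | 1011111101
5 | 1010000101
6 | 1001001001
7 | 1110110111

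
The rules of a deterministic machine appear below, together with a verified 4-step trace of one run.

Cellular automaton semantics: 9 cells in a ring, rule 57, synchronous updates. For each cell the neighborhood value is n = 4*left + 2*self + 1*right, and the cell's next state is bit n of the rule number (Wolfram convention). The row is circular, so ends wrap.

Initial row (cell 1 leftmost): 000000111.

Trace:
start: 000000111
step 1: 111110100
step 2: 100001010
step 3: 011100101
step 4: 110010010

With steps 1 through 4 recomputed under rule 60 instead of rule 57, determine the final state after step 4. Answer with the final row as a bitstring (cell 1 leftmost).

011100111

(re-executing steps 1..4 under rule 60; state before step 1: 000000111)
step 1: 100000100
step 2: 110000110
step 3: 101000101
step 4: 011100111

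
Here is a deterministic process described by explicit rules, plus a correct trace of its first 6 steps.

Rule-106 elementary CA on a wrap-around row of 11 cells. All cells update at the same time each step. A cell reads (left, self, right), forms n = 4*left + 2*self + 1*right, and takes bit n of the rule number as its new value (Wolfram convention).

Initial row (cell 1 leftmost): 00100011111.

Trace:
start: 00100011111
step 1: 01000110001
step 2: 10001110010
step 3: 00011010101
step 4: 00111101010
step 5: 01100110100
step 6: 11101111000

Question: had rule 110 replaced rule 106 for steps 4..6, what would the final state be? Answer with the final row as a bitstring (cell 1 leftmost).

(re-executing steps 4..6 under rule 110; state before step 4: 00011010101)
step 4: 00111111111
step 5: 01100000001
step 6: 11100000011

11100000011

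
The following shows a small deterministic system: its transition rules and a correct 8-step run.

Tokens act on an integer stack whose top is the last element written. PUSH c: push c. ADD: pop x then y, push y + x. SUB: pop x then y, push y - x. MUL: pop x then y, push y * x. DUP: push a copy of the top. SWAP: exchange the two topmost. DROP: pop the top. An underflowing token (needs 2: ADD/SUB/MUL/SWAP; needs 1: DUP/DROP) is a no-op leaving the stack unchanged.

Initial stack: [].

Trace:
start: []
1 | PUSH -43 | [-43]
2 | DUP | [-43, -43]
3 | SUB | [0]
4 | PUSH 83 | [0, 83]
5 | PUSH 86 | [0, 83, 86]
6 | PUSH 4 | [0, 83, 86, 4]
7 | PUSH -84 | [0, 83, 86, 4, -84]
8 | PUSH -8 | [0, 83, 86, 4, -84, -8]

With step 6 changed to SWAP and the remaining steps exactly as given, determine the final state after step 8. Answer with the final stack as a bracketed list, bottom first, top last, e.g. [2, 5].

[0, 86, 83, -84, -8]

(re-executing from step 6 with the substitution; state before step 6: [0, 83, 86])
6 | SWAP | [0, 86, 83]
7 | PUSH -84 | [0, 86, 83, -84]
8 | PUSH -8 | [0, 86, 83, -84, -8]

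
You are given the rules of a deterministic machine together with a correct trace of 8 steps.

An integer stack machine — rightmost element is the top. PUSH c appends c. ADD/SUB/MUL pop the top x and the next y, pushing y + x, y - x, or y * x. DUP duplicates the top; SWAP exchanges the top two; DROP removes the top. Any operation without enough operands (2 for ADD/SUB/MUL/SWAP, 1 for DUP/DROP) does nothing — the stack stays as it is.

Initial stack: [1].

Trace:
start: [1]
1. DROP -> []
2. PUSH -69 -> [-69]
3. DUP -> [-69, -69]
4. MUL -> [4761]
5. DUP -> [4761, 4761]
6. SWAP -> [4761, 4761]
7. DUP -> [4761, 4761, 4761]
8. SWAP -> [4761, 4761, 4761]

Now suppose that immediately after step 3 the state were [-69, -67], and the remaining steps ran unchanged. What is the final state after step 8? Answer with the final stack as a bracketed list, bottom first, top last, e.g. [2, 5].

[4623, 4623, 4623]

state after step 3 := [-69, -67]
4. MUL -> [4623]
5. DUP -> [4623, 4623]
6. SWAP -> [4623, 4623]
7. DUP -> [4623, 4623, 4623]
8. SWAP -> [4623, 4623, 4623]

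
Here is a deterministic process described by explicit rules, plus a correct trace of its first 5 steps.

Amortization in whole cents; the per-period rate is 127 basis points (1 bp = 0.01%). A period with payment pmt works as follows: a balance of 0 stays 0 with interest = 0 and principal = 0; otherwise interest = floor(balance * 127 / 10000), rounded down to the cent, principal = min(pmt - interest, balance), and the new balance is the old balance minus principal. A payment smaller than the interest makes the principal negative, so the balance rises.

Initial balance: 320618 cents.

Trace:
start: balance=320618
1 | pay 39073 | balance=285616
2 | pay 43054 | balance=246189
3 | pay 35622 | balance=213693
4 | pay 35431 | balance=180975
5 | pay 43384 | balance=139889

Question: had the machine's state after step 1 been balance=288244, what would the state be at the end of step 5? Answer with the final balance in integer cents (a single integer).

state after step 1 := balance=288244
2 | pay 43054 | balance=248850
3 | pay 35622 | balance=216388
4 | pay 35431 | balance=183705
5 | pay 43384 | balance=142654

142654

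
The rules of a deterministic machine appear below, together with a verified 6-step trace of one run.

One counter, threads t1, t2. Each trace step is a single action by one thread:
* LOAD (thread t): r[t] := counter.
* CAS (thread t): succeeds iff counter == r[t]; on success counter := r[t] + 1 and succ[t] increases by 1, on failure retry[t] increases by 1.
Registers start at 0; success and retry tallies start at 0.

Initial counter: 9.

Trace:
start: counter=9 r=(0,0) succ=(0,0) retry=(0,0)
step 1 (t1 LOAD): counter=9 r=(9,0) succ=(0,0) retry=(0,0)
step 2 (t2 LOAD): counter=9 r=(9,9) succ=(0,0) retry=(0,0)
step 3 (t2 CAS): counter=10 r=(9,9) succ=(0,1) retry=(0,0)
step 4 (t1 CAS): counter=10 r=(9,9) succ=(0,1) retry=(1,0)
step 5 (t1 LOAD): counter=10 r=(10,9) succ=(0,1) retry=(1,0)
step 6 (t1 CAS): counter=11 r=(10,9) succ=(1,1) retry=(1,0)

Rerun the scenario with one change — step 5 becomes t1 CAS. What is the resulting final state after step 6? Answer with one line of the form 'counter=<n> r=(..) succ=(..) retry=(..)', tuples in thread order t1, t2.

counter=10 r=(9,9) succ=(0,1) retry=(3,0)

(re-executing from step 5 with the substitution; state before step 5: counter=10 r=(9,9) succ=(0,1) retry=(1,0))
step 5 (t1 CAS): counter=10 r=(9,9) succ=(0,1) retry=(2,0)
step 6 (t1 CAS): counter=10 r=(9,9) succ=(0,1) retry=(3,0)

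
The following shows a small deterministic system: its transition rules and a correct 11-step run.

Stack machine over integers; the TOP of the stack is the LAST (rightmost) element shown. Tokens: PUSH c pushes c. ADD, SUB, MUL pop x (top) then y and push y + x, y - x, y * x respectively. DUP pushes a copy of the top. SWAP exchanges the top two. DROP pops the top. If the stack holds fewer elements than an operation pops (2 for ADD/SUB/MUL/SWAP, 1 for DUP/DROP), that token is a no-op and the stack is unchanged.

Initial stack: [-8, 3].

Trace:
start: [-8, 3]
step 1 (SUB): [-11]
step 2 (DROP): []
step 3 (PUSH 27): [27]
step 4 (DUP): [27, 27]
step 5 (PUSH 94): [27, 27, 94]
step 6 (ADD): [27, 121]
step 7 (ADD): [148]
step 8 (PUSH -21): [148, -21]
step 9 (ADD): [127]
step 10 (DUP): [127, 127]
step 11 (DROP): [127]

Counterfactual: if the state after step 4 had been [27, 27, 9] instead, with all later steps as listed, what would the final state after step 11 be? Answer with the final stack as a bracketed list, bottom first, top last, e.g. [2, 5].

[27, 109]

state after step 4 := [27, 27, 9]
step 5 (PUSH 94): [27, 27, 9, 94]
step 6 (ADD): [27, 27, 103]
step 7 (ADD): [27, 130]
step 8 (PUSH -21): [27, 130, -21]
step 9 (ADD): [27, 109]
step 10 (DUP): [27, 109, 109]
step 11 (DROP): [27, 109]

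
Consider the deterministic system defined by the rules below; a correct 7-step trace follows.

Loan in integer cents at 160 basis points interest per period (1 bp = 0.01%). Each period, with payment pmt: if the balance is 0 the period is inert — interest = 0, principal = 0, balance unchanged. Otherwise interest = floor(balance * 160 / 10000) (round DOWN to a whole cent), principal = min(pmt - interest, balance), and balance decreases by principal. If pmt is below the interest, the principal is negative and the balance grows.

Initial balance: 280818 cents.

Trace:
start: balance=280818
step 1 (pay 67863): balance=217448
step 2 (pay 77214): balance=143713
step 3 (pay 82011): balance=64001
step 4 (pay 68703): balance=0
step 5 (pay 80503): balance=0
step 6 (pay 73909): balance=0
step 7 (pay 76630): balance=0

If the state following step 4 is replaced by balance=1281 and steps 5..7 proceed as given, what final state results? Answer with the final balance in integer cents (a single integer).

state after step 4 := balance=1281
step 5 (pay 80503): balance=0
step 6 (pay 73909): balance=0
step 7 (pay 76630): balance=0

0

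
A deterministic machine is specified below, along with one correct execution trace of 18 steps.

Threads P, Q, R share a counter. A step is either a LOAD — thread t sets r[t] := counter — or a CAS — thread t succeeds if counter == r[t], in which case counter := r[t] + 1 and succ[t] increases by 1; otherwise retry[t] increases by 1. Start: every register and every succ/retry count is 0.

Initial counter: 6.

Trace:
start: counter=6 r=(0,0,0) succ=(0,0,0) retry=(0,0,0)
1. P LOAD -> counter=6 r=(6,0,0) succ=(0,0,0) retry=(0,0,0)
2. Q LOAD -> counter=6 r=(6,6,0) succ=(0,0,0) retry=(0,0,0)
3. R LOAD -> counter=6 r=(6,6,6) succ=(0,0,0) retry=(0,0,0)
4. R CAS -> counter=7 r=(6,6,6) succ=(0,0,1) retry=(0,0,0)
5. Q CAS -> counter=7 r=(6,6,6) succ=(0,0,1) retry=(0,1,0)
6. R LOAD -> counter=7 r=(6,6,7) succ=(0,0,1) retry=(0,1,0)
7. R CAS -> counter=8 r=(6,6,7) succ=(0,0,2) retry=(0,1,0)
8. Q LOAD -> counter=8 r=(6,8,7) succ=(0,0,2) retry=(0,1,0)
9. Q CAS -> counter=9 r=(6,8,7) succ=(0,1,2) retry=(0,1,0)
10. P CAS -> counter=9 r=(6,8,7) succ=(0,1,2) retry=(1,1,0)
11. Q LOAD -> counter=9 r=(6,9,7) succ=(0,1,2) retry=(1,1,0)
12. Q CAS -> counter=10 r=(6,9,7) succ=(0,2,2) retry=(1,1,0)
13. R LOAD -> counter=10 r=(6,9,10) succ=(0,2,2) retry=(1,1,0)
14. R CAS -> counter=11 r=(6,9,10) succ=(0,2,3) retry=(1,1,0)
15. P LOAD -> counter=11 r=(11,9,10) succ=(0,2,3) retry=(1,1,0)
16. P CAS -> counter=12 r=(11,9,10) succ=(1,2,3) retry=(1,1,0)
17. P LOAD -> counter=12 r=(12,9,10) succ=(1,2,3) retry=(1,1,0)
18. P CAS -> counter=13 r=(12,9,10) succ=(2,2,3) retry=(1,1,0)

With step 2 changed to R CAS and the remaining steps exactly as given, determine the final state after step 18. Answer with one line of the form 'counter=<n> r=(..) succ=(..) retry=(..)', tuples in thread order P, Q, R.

(re-executing from step 2 with the substitution; state before step 2: counter=6 r=(6,0,0) succ=(0,0,0) retry=(0,0,0))
2. R CAS -> counter=6 r=(6,0,0) succ=(0,0,0) retry=(0,0,1)
3. R LOAD -> counter=6 r=(6,0,6) succ=(0,0,0) retry=(0,0,1)
4. R CAS -> counter=7 r=(6,0,6) succ=(0,0,1) retry=(0,0,1)
5. Q CAS -> counter=7 r=(6,0,6) succ=(0,0,1) retry=(0,1,1)
6. R LOAD -> counter=7 r=(6,0,7) succ=(0,0,1) retry=(0,1,1)
7. R CAS -> counter=8 r=(6,0,7) succ=(0,0,2) retry=(0,1,1)
8. Q LOAD -> counter=8 r=(6,8,7) succ=(0,0,2) retry=(0,1,1)
9. Q CAS -> counter=9 r=(6,8,7) succ=(0,1,2) retry=(0,1,1)
10. P CAS -> counter=9 r=(6,8,7) succ=(0,1,2) retry=(1,1,1)
11. Q LOAD -> counter=9 r=(6,9,7) succ=(0,1,2) retry=(1,1,1)
12. Q CAS -> counter=10 r=(6,9,7) succ=(0,2,2) retry=(1,1,1)
13. R LOAD -> counter=10 r=(6,9,10) succ=(0,2,2) retry=(1,1,1)
14. R CAS -> counter=11 r=(6,9,10) succ=(0,2,3) retry=(1,1,1)
15. P LOAD -> counter=11 r=(11,9,10) succ=(0,2,3) retry=(1,1,1)
16. P CAS -> counter=12 r=(11,9,10) succ=(1,2,3) retry=(1,1,1)
17. P LOAD -> counter=12 r=(12,9,10) succ=(1,2,3) retry=(1,1,1)
18. P CAS -> counter=13 r=(12,9,10) succ=(2,2,3) retry=(1,1,1)

counter=13 r=(12,9,10) succ=(2,2,3) retry=(1,1,1)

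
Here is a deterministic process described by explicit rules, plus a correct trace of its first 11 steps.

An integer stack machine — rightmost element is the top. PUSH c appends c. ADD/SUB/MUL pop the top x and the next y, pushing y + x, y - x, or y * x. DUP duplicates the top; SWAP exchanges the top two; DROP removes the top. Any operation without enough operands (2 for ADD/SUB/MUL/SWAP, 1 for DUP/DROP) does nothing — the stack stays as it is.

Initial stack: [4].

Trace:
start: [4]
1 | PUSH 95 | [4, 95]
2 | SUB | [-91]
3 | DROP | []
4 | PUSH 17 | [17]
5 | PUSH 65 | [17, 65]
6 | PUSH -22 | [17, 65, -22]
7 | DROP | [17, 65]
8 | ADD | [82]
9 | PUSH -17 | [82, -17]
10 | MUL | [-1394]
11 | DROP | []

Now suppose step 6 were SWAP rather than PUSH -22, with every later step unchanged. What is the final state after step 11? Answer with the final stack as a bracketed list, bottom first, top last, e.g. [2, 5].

(re-executing from step 6 with the substitution; state before step 6: [17, 65])
6 | SWAP | [65, 17]
7 | DROP | [65]
8 | ADD | [65]
9 | PUSH -17 | [65, -17]
10 | MUL | [-1105]
11 | DROP | []

[]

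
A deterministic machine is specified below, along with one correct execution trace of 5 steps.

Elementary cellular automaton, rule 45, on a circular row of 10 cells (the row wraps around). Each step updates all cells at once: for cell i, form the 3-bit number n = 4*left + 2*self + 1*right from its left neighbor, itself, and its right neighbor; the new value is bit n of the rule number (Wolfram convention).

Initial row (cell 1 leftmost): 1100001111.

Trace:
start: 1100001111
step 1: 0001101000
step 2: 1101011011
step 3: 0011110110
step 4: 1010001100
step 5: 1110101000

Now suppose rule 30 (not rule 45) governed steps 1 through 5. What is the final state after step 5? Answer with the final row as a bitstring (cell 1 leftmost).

1011011011

(re-executing steps 1..5 under rule 30; state before step 1: 1100001111)
step 1: 0010011000
step 2: 0111110100
step 3: 1100000110
step 4: 1010001100
step 5: 1011011011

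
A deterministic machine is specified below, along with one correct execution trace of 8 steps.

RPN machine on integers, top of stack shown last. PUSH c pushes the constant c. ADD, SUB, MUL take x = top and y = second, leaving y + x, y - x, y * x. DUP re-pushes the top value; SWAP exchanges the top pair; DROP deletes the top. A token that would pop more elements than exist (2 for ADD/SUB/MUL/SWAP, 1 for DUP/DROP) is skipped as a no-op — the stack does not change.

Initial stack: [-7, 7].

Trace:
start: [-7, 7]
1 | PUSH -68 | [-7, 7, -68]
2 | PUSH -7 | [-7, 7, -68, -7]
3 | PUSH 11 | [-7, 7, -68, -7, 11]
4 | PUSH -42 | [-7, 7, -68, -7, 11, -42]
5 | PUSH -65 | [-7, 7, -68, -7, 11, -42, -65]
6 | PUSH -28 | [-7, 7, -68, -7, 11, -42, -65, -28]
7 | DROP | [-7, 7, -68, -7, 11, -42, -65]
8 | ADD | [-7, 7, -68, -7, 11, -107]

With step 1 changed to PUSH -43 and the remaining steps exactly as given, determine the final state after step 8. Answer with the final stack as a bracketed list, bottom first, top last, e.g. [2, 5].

[-7, 7, -43, -7, 11, -107]

(re-executing from step 1 with the substitution; state before step 1: [-7, 7])
1 | PUSH -43 | [-7, 7, -43]
2 | PUSH -7 | [-7, 7, -43, -7]
3 | PUSH 11 | [-7, 7, -43, -7, 11]
4 | PUSH -42 | [-7, 7, -43, -7, 11, -42]
5 | PUSH -65 | [-7, 7, -43, -7, 11, -42, -65]
6 | PUSH -28 | [-7, 7, -43, -7, 11, -42, -65, -28]
7 | DROP | [-7, 7, -43, -7, 11, -42, -65]
8 | ADD | [-7, 7, -43, -7, 11, -107]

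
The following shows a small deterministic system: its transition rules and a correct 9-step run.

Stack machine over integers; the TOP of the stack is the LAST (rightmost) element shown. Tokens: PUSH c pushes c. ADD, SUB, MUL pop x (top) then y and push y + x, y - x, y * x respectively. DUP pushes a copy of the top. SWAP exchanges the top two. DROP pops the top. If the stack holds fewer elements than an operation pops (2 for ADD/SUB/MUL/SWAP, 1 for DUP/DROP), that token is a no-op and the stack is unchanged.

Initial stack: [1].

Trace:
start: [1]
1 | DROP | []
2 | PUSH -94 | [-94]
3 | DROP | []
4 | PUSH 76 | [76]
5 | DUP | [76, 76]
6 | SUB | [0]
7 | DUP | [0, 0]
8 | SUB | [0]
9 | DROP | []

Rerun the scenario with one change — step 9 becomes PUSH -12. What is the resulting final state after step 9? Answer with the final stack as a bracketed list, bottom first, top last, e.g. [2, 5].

[0, -12]

(re-executing from step 9 with the substitution; state before step 9: [0])
9 | PUSH -12 | [0, -12]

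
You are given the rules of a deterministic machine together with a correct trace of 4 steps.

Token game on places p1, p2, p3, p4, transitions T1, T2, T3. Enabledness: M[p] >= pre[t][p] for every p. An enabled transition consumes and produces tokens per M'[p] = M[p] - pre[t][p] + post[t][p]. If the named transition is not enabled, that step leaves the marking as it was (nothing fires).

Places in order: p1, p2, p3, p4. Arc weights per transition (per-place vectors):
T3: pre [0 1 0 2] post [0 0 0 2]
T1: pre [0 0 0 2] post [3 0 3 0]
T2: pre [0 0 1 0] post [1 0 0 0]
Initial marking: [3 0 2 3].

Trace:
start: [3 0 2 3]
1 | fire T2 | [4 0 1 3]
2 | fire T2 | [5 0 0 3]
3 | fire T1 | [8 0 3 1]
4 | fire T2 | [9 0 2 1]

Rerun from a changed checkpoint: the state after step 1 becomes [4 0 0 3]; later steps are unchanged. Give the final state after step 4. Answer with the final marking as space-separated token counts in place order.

state after step 1 := [4 0 0 3]
2 | fire T2 | [4 0 0 3]
3 | fire T1 | [7 0 3 1]
4 | fire T2 | [8 0 2 1]

8 0 2 1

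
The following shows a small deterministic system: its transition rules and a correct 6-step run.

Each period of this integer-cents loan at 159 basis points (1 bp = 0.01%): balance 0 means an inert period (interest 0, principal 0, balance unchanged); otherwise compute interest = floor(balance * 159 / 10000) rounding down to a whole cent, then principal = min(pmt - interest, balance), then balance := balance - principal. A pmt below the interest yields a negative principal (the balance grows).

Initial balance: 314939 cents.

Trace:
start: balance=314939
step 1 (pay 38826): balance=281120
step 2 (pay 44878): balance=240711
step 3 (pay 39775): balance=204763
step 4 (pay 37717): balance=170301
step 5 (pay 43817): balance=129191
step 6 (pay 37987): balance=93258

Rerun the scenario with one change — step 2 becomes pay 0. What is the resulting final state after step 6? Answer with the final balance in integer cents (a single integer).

(re-executing from step 2 with the substitution; state before step 2: balance=281120)
step 2 (pay 0): balance=285589
step 3 (pay 39775): balance=250354
step 4 (pay 37717): balance=216617
step 5 (pay 43817): balance=176244
step 6 (pay 37987): balance=141059

141059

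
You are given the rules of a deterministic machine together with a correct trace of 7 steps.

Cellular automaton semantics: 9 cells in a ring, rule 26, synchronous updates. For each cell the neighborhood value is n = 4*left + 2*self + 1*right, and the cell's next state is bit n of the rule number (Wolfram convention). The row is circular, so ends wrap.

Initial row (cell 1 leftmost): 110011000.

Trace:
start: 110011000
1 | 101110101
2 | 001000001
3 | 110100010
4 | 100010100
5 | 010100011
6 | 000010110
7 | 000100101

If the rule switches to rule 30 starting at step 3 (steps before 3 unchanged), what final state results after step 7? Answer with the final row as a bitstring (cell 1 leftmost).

001011101

(re-executing steps 3..7 under rule 30; state before step 3: 001000001)
3 | 111100011
4 | 000010110
5 | 000110101
6 | 101100101
7 | 001011101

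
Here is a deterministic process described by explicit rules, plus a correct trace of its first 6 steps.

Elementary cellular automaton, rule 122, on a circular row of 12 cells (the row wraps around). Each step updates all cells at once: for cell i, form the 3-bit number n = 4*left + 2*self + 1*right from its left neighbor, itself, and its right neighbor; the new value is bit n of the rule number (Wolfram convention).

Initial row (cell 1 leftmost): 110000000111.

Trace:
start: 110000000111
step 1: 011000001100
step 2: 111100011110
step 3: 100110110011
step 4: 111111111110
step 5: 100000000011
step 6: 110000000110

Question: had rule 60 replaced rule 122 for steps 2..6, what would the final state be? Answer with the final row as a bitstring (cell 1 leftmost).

(re-executing steps 2..6 under rule 60; state before step 2: 011000001100)
step 2: 010100001010
step 3: 011110001111
step 4: 110001001000
step 5: 101001101100
step 6: 111101011010

111101011010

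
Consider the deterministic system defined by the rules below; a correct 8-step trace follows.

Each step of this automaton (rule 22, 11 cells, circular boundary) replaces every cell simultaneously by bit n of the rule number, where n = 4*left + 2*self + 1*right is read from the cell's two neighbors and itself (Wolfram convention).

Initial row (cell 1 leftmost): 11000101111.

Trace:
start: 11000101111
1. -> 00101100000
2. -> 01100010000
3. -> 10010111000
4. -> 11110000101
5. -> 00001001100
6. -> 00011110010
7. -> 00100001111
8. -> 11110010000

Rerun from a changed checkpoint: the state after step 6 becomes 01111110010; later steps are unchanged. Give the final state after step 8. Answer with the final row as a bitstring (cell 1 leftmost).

state after step 6 := 01111110010
7. -> 10000001111
8. -> 01000010000

01000010000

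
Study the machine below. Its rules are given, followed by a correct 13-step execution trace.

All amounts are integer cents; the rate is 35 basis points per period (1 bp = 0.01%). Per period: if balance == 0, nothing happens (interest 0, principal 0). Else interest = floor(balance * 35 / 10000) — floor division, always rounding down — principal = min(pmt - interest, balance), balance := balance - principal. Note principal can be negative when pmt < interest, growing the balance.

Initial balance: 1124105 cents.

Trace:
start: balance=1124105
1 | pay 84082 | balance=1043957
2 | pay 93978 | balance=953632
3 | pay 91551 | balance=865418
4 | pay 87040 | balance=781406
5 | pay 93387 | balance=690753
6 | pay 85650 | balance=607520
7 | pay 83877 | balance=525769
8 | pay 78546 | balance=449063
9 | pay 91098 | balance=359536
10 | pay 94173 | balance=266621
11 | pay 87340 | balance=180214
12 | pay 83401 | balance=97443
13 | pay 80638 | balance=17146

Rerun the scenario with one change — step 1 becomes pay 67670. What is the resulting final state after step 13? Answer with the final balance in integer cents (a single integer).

(re-executing from step 1 with the substitution; state before step 1: balance=1124105)
1 | pay 67670 | balance=1060369
2 | pay 93978 | balance=970102
3 | pay 91551 | balance=881946
4 | pay 87040 | balance=797992
5 | pay 93387 | balance=707397
6 | pay 85650 | balance=624222
7 | pay 83877 | balance=542529
8 | pay 78546 | balance=465881
9 | pay 91098 | balance=376413
10 | pay 94173 | balance=283557
11 | pay 87340 | balance=197209
12 | pay 83401 | balance=114498
13 | pay 80638 | balance=34260

34260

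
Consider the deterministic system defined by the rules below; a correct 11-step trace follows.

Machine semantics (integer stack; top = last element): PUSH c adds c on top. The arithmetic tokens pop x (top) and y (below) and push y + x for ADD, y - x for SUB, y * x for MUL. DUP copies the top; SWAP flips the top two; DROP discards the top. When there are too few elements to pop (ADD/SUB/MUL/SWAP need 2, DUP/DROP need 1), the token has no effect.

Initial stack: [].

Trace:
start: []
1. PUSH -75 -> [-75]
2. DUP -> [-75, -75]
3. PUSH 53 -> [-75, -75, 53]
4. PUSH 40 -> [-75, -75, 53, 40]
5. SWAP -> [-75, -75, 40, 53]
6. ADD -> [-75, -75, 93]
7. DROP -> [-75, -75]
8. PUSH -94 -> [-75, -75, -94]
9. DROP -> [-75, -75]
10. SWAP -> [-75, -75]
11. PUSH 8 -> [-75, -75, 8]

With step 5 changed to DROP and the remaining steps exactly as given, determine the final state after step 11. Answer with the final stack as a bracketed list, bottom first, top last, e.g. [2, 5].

[-75, 8]

(re-executing from step 5 with the substitution; state before step 5: [-75, -75, 53, 40])
5. DROP -> [-75, -75, 53]
6. ADD -> [-75, -22]
7. DROP -> [-75]
8. PUSH -94 -> [-75, -94]
9. DROP -> [-75]
10. SWAP -> [-75]
11. PUSH 8 -> [-75, 8]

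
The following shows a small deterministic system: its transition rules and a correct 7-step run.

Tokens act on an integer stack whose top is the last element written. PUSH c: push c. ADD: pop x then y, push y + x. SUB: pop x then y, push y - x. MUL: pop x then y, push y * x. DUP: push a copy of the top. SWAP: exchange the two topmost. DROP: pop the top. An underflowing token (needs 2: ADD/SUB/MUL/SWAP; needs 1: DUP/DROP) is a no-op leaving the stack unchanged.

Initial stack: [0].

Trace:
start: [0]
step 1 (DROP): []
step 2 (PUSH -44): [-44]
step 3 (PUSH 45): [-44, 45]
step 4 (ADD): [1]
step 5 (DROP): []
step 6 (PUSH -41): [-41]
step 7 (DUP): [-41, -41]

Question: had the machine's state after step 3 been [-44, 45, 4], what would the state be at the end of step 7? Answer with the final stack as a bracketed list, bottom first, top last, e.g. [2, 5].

state after step 3 := [-44, 45, 4]
step 4 (ADD): [-44, 49]
step 5 (DROP): [-44]
step 6 (PUSH -41): [-44, -41]
step 7 (DUP): [-44, -41, -41]

[-44, -41, -41]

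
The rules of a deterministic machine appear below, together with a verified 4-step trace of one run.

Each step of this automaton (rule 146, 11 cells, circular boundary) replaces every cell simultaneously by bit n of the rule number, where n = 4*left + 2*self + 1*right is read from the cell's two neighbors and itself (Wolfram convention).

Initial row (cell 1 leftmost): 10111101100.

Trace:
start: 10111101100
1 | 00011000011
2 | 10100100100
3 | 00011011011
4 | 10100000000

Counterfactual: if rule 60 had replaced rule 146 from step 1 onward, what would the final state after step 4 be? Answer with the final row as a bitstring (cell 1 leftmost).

01110110010

(re-executing steps 1..4 under rule 60; state before step 1: 10111101100)
1 | 11100011010
2 | 10010010111
3 | 01011011100
4 | 01110110010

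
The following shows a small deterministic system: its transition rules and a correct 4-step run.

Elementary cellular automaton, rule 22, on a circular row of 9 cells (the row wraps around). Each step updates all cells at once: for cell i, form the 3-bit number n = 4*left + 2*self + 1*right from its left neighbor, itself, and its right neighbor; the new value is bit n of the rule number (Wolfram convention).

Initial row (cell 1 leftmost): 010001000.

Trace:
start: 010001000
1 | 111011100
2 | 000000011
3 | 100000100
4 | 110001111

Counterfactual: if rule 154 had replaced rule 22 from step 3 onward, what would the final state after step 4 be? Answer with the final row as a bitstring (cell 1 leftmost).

(re-executing steps 3..4 under rule 154; state before step 3: 000000011)
3 | 100000110
4 | 010001100

010001100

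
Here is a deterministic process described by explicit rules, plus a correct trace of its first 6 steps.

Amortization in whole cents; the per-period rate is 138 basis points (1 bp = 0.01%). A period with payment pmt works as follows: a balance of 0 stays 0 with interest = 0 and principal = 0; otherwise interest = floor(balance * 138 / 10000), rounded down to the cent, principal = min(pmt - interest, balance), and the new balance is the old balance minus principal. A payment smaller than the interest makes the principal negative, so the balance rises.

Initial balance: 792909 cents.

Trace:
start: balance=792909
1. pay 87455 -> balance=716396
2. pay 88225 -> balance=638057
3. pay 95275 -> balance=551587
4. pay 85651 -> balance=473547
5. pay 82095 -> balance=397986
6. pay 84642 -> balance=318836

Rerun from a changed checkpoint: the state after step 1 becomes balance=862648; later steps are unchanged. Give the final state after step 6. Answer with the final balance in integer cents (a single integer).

475462

state after step 1 := balance=862648
2. pay 88225 -> balance=786327
3. pay 95275 -> balance=701903
4. pay 85651 -> balance=625938
5. pay 82095 -> balance=552480
6. pay 84642 -> balance=475462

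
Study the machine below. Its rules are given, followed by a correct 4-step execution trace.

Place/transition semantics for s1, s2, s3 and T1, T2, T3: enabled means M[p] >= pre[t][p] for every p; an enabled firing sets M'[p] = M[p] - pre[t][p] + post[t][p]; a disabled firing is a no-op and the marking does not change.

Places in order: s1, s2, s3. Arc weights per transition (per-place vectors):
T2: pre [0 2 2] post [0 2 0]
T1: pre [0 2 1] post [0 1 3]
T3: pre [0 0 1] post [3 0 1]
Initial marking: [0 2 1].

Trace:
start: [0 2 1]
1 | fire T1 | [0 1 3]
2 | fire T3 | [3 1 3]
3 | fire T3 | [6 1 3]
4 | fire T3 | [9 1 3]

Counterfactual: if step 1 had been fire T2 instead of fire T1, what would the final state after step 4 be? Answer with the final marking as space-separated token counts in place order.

(re-executing from step 1 with the substitution; state before step 1: [0 2 1])
1 | fire T2 | [0 2 1]
2 | fire T3 | [3 2 1]
3 | fire T3 | [6 2 1]
4 | fire T3 | [9 2 1]

9 2 1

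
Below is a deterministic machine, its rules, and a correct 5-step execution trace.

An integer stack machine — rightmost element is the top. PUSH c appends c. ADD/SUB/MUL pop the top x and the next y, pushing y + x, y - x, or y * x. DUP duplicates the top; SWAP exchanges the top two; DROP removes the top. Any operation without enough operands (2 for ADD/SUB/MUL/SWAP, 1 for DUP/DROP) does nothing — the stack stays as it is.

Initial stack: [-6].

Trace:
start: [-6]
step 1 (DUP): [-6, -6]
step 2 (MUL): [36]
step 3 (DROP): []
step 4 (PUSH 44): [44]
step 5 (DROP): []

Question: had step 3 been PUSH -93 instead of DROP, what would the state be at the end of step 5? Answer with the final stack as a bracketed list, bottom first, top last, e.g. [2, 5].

[36, -93]

(re-executing from step 3 with the substitution; state before step 3: [36])
step 3 (PUSH -93): [36, -93]
step 4 (PUSH 44): [36, -93, 44]
step 5 (DROP): [36, -93]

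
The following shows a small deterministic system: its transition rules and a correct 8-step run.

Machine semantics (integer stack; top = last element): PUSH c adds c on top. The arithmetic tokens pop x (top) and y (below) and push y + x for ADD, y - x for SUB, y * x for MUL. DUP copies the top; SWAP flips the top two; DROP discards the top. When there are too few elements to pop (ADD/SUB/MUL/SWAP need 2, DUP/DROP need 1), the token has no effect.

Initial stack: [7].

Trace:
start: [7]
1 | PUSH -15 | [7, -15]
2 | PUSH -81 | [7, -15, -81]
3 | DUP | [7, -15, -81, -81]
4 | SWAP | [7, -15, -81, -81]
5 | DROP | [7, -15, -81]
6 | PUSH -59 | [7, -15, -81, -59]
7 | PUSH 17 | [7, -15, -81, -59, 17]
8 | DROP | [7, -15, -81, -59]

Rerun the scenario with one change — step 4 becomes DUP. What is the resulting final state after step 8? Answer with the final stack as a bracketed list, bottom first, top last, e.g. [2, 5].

(re-executing from step 4 with the substitution; state before step 4: [7, -15, -81, -81])
4 | DUP | [7, -15, -81, -81, -81]
5 | DROP | [7, -15, -81, -81]
6 | PUSH -59 | [7, -15, -81, -81, -59]
7 | PUSH 17 | [7, -15, -81, -81, -59, 17]
8 | DROP | [7, -15, -81, -81, -59]

[7, -15, -81, -81, -59]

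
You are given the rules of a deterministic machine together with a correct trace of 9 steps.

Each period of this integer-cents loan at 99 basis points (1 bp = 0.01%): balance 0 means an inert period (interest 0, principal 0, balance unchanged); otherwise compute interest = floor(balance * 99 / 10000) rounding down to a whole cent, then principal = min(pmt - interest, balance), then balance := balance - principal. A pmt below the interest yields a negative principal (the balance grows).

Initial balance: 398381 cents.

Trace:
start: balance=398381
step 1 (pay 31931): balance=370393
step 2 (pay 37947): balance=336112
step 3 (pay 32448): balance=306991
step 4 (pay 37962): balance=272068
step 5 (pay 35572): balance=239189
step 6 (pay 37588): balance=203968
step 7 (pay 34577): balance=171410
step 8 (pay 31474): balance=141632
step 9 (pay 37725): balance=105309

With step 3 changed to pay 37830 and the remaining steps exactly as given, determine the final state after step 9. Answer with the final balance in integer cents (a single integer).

99599

(re-executing from step 3 with the substitution; state before step 3: balance=336112)
step 3 (pay 37830): balance=301609
step 4 (pay 37962): balance=266632
step 5 (pay 35572): balance=233699
step 6 (pay 37588): balance=198424
step 7 (pay 34577): balance=165811
step 8 (pay 31474): balance=135978
step 9 (pay 37725): balance=99599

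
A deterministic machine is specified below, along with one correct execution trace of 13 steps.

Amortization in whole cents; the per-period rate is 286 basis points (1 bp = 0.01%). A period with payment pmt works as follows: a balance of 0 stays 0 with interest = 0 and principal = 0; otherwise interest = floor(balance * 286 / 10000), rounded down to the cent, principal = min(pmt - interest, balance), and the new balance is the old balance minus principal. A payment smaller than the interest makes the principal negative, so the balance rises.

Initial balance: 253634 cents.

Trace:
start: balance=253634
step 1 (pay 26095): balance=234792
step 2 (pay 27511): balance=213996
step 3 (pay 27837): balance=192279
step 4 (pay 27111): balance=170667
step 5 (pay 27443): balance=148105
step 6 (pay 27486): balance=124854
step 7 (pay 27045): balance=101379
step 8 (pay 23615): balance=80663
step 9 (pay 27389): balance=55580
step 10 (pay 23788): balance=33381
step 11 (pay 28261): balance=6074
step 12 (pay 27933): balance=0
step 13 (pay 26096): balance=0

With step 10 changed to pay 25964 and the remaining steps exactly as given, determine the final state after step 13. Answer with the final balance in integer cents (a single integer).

0

(re-executing from step 10 with the substitution; state before step 10: balance=55580)
step 10 (pay 25964): balance=31205
step 11 (pay 28261): balance=3836
step 12 (pay 27933): balance=0
step 13 (pay 26096): balance=0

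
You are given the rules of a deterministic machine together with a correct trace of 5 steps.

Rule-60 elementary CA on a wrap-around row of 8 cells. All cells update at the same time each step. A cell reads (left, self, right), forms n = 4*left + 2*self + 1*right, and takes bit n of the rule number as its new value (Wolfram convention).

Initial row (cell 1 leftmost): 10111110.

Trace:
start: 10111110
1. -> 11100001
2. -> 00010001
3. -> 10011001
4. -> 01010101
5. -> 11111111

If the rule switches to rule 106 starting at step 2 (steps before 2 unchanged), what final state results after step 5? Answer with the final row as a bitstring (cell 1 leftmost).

10011111

(re-executing steps 2..5 under rule 106; state before step 2: 11100001)
2. -> 00100011
3. -> 01000111
4. -> 10001101
5. -> 10011111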